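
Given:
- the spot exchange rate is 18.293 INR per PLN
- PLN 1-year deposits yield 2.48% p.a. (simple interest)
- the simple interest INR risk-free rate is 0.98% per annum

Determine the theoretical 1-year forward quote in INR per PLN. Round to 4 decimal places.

T = 1 year.
Growth of 1 INR over T: 1 + 0.0098×1 = 1.009800.
PLN accumulates by 1 + 0.0248×1 = 1.024800.
So F = 18.293 × 1.009800 / 1.024800 = 18.025245 (INR/PLN).

18.0252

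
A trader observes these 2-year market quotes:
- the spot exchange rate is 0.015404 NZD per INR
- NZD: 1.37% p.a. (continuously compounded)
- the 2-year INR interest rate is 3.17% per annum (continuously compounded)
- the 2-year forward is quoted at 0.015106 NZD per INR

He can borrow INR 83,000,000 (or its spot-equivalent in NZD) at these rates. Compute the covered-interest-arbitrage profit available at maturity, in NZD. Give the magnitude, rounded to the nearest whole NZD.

NZD 21,815

T = 2 years.
Keep in INR, deliver into the forward: 83,000,000·1.065452935·0.015106 = NZD 1,335,862.76.
Swap to NZD now, deposit: 83,000,000·0.015404·1.027778832 = NZD 1,314,048.13.
The quoted forward overvalues INR, so borrow NZD, buy INR at spot, deposit the INR at 3.17%, and sell the proceeds forward at 0.015106.
Arbitrage profit = |1,335,862.76 − 1,314,048.13| = NZD 21,815.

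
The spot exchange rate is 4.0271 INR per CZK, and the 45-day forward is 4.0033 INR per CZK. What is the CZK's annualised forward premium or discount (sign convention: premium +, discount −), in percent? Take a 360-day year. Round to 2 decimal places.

-4.73%

T = 45/360 years.
Period premium: (4.0033 − 4.0271)/4.0271 = -0.0059100.
×(1/T) gives -4.73% p.a.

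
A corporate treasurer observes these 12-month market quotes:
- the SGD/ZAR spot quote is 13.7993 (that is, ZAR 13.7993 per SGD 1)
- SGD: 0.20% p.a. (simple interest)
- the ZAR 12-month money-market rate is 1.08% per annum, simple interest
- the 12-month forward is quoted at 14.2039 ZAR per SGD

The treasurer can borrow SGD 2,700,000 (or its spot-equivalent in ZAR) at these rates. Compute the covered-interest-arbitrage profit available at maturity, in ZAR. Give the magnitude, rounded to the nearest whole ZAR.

ZAR 766,733

T = 1 year.
Invest the SGD and cover forward: 2,700,000 × 1.002000 × 14.2039 = ZAR 38,427,231.06.
Convert at spot and invest in ZAR: 2,700,000 × 13.7993 × 1.010800 = ZAR 37,660,497.59.
The quoted forward overvalues SGD, so borrow ZAR, buy SGD at spot, deposit the SGD at 0.20%, and sell the proceeds forward at 14.2039.
The gap between the two covered legs is ZAR 766,733.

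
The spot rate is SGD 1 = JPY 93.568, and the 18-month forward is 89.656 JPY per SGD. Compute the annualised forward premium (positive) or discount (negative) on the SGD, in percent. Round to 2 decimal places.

-2.79%

T = 18/12 years.
Period premium: (89.656 − 93.568)/93.568 = -0.0418092.
Annualise by dividing by T: -0.0418092 / (18/12) = -0.027873 → -2.79%.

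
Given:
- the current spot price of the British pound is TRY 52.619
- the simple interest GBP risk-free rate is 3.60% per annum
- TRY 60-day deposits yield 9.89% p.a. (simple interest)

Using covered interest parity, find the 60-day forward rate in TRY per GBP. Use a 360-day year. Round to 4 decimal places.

53.1673

T = 60/360 years.
Growth of 1 TRY over T: 1 + 0.0989×60/360 = 1.01648333.
GBP growth factor: 1 + 0.0360×60/360 = 1.006000.
So F = 52.619 × 1.01648333 / 1.006000 = 53.167332 (TRY/GBP).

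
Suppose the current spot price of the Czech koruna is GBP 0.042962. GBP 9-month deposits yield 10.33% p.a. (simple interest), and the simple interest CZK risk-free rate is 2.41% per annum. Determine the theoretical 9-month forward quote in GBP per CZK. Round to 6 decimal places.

T = 9/12 years.
GBP accumulates by 1 + 0.1033×9/12 = 1.077475.
CZK growth factor: 1 + 0.0241×9/12 = 1.018075.
So F = 0.042962 × 1.077475 / 1.018075 = 0.04546864 (GBP/CZK).

0.045469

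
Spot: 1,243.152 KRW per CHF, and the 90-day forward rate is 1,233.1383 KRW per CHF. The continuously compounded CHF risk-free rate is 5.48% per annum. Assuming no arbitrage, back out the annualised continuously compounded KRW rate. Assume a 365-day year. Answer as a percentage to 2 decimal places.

T = 90/365 years.
CIP gives F = S · g_KRW/g_CHF, so g_KRW/g_CHF = 1233.1383/1243.152 = 0.9919449.
The CHF side grows by e^(0.0548×90/365) = 1.013604.
So the KRW growth factor = 1.0054393.
Take logs: ln 1.0054393 / (90/365) = 0.022000, so 2.20%.

2.20%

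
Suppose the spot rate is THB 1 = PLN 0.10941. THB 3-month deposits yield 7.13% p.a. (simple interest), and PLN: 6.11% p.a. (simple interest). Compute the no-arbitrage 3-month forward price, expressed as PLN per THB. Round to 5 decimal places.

0.10914

T = 3/12 years.
Growth of 1 PLN over T: 1 + 0.0611×3/12 = 1.015275.
THB accumulates by 1 + 0.0713×3/12 = 1.017825.
CIP: F = S · (grow PLN)/(grow THB) = 0.10941 × 1.015275/1.017825 = 0.1091359 PLN per THB.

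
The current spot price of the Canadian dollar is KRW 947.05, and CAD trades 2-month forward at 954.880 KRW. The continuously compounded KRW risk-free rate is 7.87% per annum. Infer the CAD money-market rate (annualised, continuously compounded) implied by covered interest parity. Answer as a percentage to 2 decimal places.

2.93%

T = 2/12 years.
By CIP, F/S equals the KRW-to-CAD growth ratio: 954.88/947.05 = 1.0082678.
KRW growth factor: e^(0.0787×2/12) = 1.0132031.
So the CAD growth factor = 1.0048948.
Take logs: ln 1.0048948 / (2/12) = 0.029297, so 2.93%.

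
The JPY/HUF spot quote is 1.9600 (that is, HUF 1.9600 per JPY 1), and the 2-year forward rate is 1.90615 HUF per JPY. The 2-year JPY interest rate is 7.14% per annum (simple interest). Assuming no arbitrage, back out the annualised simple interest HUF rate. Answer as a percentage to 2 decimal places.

5.57%

T = 2 years.
F/S = 1.90615/1.96 = 0.9725255 = (growth of HUF) / (growth of JPY).
JPY growth factor: 1 + 0.0714×2 = 1.142800.
Hence g_HUF = 1.1114021.
r = (1.1114021 − 1)/2 = 0.055701 → 5.57%.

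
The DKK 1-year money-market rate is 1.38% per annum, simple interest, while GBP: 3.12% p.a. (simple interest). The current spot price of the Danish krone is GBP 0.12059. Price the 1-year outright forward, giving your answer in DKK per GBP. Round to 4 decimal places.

T = 1 year.
GBP growth factor: 1 + 0.0312×1 = 1.031200.
DKK accumulates by 1 + 0.0138×1 = 1.013800.
CIP: F = S · (grow GBP)/(grow DKK) = 0.12059 × 1.031200/1.013800 = 0.1226597 GBP per DKK.
Quoted the other way: 1/0.1226597 = 8.1526 DKK per GBP.

8.1526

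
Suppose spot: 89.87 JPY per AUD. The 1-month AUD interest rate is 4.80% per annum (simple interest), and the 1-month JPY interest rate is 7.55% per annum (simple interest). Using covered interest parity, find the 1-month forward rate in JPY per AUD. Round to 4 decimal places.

90.0751

T = 1/12 years.
JPY growth factor: 1 + 0.0755×1/12 = 1.00629167.
AUD accumulates by 1 + 0.0480×1/12 = 1.004000.
Forward (JPY per AUD) = 89.87 × 1.00629167 / 1.004000 = 90.075132.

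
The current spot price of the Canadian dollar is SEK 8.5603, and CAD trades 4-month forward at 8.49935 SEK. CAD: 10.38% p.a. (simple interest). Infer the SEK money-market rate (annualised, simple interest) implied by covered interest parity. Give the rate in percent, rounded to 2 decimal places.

T = 4/12 years.
F/S = 8.49935/8.5603 = 0.9928799 = (growth of SEK) / (growth of CAD).
The CAD side grows by 1 + 0.1038×4/12 = 1.034600.
Hence g_SEK = 1.0272335.
(1.0272335 − 1)/T = 0.081700, i.e. 8.17%.

8.17%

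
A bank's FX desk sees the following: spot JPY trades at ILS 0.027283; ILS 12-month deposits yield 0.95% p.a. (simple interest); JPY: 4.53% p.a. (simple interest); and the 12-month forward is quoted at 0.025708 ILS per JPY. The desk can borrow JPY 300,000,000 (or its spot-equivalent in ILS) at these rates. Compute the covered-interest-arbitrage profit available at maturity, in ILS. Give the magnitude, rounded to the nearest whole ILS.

ILS 200,885

T = 1 year.
Invest the JPY and cover forward: 300,000,000 × 1.045300 × 0.025708 = ILS 8,061,771.72.
Convert at spot and invest in ILS: 300,000,000 × 0.027283 × 1.009500 = ILS 8,262,656.55.
The quoted forward undervalues JPY, so borrow JPY, convert to ILS at spot, deposit the ILS at 0.95%, and buy JPY forward at 0.025708 to cover the loan.
The gap between the two covered legs is ILS 200,885.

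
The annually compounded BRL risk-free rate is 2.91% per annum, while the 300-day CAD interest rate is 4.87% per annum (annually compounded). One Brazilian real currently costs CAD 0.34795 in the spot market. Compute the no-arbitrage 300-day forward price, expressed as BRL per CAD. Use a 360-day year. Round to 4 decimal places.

2.8291

T = 300/360 years.
CAD accumulates by (1 + 0.0487)^(300/360) = 1.0404217.
BRL growth factor: (1 + 0.0291)^(300/360) = 1.0241918.
So F = 0.34795 × 1.0404217 / 1.0241918 = 0.3534638 (CAD/BRL).
Quoted the other way: 1/0.3534638 = 2.8291 BRL per CAD.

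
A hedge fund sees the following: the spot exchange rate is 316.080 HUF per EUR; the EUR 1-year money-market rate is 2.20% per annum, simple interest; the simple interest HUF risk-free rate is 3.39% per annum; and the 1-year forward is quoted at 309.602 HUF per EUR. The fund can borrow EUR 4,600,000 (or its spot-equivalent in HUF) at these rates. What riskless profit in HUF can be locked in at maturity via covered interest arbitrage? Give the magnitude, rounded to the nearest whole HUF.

T = 1 year.
Invest the EUR and cover forward: 4,600,000 × 1.022000 × 309.602 = HUF 1,455,500,922.40.
Convert at spot and invest in HUF: 4,600,000 × 316.080 × 1.033900 = HUF 1,503,257,515.20.
The quoted forward undervalues EUR, so borrow EUR, convert to HUF at spot, deposit the HUF at 3.39%, and buy EUR forward at 309.602 to cover the loan.
The gap between the two covered legs is HUF 47,756,593.

HUF 47,756,593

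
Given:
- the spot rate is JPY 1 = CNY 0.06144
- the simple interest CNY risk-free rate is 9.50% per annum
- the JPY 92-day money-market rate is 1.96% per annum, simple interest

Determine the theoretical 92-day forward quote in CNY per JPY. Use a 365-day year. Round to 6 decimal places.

T = 92/365 years.
Growth of 1 CNY over T: 1 + 0.0950×92/365 = 1.0239452.
JPY growth factor: 1 + 0.0196×92/365 = 1.0049403.
CIP: F = S · (grow CNY)/(grow JPY) = 0.06144 × 1.0239452/1.0049403 = 0.06260192 CNY per JPY.

0.062602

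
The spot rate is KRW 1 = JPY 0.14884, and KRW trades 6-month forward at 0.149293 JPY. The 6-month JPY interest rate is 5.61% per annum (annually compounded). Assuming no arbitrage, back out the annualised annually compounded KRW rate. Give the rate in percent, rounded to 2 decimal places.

4.97%

T = 6/12 years.
By CIP, F/S equals the JPY-to-KRW growth ratio: 0.149293/0.14884 = 1.0030435.
JPY growth factor: (1 + 0.0561)^(6/12) = 1.0276673.
So the KRW growth factor = 1.0245491.
Annualise: 1.0245491^(12/6) − 1 = 0.049701 = 4.97%.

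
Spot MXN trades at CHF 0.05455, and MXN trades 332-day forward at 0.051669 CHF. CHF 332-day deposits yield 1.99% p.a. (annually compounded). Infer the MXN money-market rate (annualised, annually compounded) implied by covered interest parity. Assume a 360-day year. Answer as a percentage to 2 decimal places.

8.17%

T = 332/360 years.
CIP gives F = S · g_CHF/g_MXN, so g_CHF/g_MXN = 0.051669/0.05455 = 0.9471861.
CHF growth factor: (1 + 0.0199)^(332/360) = 1.0183381.
So the MXN growth factor = 1.0751193.
Annualise: 1.0751193^(360/332) − 1 = 0.081707 = 8.17%.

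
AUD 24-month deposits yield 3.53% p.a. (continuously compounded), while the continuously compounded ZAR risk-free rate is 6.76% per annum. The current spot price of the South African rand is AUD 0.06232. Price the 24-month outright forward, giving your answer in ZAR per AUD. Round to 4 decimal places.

17.1170

T = 2 years.
AUD accumulates by e^(0.0353×2) = 1.07315188.
ZAR accumulates by e^(0.0676×2) = 1.14476571.
So F = 0.06232 × 1.07315188 / 1.14476571 = 0.058421408 (AUD/ZAR).
Invert for ZAR per AUD: 1 / 0.058421408 = 17.1170.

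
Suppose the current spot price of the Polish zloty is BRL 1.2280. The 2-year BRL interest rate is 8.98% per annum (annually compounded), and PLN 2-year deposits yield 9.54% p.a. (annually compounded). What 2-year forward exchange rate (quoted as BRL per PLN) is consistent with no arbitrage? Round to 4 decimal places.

1.2155

T = 2 years.
BRL accumulates by (1 + 0.0898)^2 = 1.187664.
PLN growth factor: (1 + 0.0954)^2 = 1.1999012.
CIP: F = S · (grow BRL)/(grow PLN) = 1.228 × 1.187664/1.1999012 = 1.215476 BRL per PLN.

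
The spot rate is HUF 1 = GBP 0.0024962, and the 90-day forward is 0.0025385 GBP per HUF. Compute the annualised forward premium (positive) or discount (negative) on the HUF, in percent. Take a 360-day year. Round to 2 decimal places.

+6.78%

T = 90/360 years.
(F − S)/S = (0.0025385 − 0.0024962)/0.0024962 = 0.0169458.
Annualise by dividing by T: 0.0169458 / (90/360) = 0.067783 → 6.78%.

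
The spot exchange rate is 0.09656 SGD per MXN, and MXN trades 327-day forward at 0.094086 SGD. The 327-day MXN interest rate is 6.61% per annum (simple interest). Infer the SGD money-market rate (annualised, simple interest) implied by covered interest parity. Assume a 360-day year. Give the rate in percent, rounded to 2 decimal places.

3.62%

T = 327/360 years.
F/S = 0.094086/0.09656 = 0.9743786 = (growth of SGD) / (growth of MXN).
MXN growth factor: 1 + 0.0661×327/360 = 1.0600408.
That pins the SGD growth at 1.0328811.
r = (1.0328811 − 1)/(327/360) = 0.036199 → 3.62%.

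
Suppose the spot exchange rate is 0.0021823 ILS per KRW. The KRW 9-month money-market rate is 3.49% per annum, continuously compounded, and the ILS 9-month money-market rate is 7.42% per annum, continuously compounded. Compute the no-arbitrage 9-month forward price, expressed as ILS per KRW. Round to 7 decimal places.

T = 9/12 years.
Growth of 1 ILS over T: e^(0.0742×9/12) = 1.0572276.
KRW growth factor: e^(0.0349×9/12) = 1.0265206.
Forward (ILS per KRW) = 0.0021823 × 1.0572276 / 1.0265206 = 0.002247581.

0.0022476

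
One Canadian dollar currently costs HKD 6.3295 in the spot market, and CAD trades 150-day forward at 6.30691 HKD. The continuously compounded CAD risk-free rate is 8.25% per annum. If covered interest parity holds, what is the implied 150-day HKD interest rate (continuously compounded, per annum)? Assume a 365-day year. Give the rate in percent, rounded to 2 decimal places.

T = 150/365 years.
F/S = 6.30691/6.3295 = 0.9964310 = (growth of HKD) / (growth of CAD).
CAD growth factor: e^(0.0825×150/365) = 1.0344854.
So the HKD growth factor = 1.0307933.
Take logs: ln 1.0307933 / (150/365) = 0.073800, so 7.38%.

7.38%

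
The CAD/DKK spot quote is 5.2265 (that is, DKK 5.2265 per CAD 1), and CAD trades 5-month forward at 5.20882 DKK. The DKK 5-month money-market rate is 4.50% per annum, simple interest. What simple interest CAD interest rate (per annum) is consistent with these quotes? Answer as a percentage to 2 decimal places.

5.33%

T = 5/12 years.
CIP gives F = S · g_DKK/g_CAD, so g_DKK/g_CAD = 5.20882/5.2265 = 0.9966172.
The DKK side grows by 1 + 0.0450×5/12 = 1.018750.
So the CAD growth factor = 1.0222079.
r = (1.0222079 − 1)/(5/12) = 0.053299 → 5.33%.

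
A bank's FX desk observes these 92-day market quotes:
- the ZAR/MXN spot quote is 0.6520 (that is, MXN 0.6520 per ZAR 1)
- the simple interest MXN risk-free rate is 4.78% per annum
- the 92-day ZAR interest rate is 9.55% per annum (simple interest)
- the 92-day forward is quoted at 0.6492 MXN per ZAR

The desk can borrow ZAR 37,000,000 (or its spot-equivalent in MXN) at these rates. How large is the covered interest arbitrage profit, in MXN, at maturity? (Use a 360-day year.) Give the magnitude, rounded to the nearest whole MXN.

T = 92/360 years.
Invest the ZAR and cover forward: 37,000,000 × 1.0244055556 × 0.6492 = MXN 24,606,631.21.
Convert at spot and invest in MXN: 37,000,000 × 0.6520 × 1.0122155556 = MXN 24,418,688.06.
The quoted forward overvalues ZAR, so borrow MXN, buy ZAR at spot, deposit the ZAR at 9.55%, and sell the proceeds forward at 0.6492.
The gap between the two covered legs is MXN 187,943.

MXN 187,943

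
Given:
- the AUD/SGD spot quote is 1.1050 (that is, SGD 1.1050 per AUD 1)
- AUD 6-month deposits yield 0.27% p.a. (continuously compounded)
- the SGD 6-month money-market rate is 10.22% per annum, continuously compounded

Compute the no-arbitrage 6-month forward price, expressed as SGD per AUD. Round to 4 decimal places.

1.1614

T = 6/12 years.
Growth of 1 SGD over T: e^(0.1022×6/12) = 1.0524281.
Growth of 1 AUD over T: e^(0.0027×6/12) = 1.0013509.
So F = 1.105 × 1.0524281 / 1.0013509 = 1.161364 (SGD/AUD).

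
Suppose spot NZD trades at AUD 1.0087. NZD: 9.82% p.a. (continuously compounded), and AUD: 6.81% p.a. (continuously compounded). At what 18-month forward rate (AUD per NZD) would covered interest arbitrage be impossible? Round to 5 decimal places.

T = 18/12 years.
Growth of 1 AUD over T: e^(0.0681×18/12) = 1.1075496.
NZD accumulates by e^(0.0982×18/12) = 1.1587015.
So F = 1.0087 × 1.1075496 / 1.1587015 = 0.9641700 (AUD/NZD).

0.96417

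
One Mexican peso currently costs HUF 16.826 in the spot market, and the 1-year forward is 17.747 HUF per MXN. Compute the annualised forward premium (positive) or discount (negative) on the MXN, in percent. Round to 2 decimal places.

T = 1 year.
MXN trades forward at +5.47367% vs spot over the period.
×(1/T) gives 5.47% p.a.

+5.47%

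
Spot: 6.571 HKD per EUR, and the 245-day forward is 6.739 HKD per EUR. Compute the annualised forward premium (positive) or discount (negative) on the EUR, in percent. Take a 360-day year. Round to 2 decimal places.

T = 245/360 years.
EUR trades forward at +2.55669% vs spot over the period.
Annualise by dividing by T: 0.0255669 / (245/360) = 0.037568 → 3.76%.

+3.76%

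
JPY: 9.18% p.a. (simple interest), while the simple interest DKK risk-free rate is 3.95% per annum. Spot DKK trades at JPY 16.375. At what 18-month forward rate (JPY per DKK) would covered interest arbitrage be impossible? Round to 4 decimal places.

17.5878

T = 18/12 years.
JPY accumulates by 1 + 0.0918×18/12 = 1.137700.
DKK growth factor: 1 + 0.0395×18/12 = 1.059250.
CIP: F = S · (grow JPY)/(grow DKK) = 16.375 × 1.137700/1.059250 = 17.587763 JPY per DKK.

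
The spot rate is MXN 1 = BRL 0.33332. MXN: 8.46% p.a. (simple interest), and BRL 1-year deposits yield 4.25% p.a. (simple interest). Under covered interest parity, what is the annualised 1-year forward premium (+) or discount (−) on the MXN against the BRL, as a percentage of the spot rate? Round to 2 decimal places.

-3.88%

T = 1 year.
F = S · g_BRL/g_MXN = 0.33332 × 1.042500/1.084600 = 0.32038180.
(F − S)/S ÷ T = (0.32038180 − 0.33332)/0.33332/1 = -0.038816 → -3.88%.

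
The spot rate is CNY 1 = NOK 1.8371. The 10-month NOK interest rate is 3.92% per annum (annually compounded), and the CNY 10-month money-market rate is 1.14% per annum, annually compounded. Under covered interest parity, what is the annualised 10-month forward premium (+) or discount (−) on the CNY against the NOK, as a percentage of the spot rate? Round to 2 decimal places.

+2.74%

T = 10/12 years.
F = S · g_NOK/g_CNY = 1.8371 × 1.0325615/1.009491 = 1.8790843.
Annualised premium = (F − S)/S × (1/T) = (1.8790843 − 1.8371)/1.8371 ÷ (10/12) = 2.74%.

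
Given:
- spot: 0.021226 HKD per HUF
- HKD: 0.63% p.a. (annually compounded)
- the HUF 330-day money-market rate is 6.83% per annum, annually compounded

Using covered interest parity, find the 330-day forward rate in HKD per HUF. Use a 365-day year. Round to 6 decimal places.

T = 330/365 years.
HKD growth factor: (1 + 0.0063)^(330/365) = 1.0056942.
HUF accumulates by (1 + 0.0683)^(330/365) = 1.0615533.
So F = 0.021226 × 1.0056942 / 1.0615533 = 0.02010908 (HKD/HUF).

0.020109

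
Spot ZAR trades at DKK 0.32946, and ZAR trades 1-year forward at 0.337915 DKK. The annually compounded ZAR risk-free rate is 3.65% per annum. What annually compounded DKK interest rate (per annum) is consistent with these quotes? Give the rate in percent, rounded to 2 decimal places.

6.31%

T = 1 year.
CIP gives F = S · g_DKK/g_ZAR, so g_DKK/g_ZAR = 0.337915/0.32946 = 1.0256632.
The ZAR side grows by (1 + 0.0365)^1 = 1.036500.
So the DKK growth factor = 1.0630999.
r = 1.0630999^(1/1) − 1 = 0.063100 → 6.31%.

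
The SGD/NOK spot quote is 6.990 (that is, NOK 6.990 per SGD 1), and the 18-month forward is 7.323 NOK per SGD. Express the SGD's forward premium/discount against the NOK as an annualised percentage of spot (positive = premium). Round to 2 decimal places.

+3.18%

T = 18/12 years.
Period premium: (7.323 − 6.99)/6.99 = 0.0476395.
×(1/T) gives 3.18% p.a.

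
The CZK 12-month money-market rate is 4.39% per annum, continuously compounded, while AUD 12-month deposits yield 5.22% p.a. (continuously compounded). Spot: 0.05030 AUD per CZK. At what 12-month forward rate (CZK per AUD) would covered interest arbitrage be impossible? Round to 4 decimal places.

T = 1 year.
Growth of 1 AUD over T: e^(0.0522×1) = 1.05358644.
CZK growth factor: e^(0.0439×1) = 1.04487786.
So F = 0.0503 × 1.05358644 / 1.04487786 = 0.050719228 (AUD/CZK).
Quoted the other way: 1/0.050719228 = 19.7164 CZK per AUD.

19.7164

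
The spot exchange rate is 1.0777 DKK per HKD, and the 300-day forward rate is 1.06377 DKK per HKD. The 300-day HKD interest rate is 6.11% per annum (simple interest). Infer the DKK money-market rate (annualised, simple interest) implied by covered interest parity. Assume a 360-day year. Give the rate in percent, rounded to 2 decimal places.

4.48%

T = 300/360 years.
By CIP, F/S equals the DKK-to-HKD growth ratio: 1.06377/1.0777 = 0.9870743.
HKD growth factor: 1 + 0.0611×300/360 = 1.0509167.
That pins the DKK growth at 1.0373329.
(1.0373329 − 1)/T = 0.044799, i.e. 4.48%.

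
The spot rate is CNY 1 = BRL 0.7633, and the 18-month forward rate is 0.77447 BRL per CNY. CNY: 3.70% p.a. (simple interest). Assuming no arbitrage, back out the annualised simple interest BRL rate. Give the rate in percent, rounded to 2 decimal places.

T = 18/12 years.
By CIP, F/S equals the BRL-to-CNY growth ratio: 0.77447/0.7633 = 1.0146338.
The CNY side grows by 1 + 0.0370×18/12 = 1.055500.
So the BRL growth factor = 1.070946.
r = (1.070946 − 1)/(18/12) = 0.047297 → 4.73%.

4.73%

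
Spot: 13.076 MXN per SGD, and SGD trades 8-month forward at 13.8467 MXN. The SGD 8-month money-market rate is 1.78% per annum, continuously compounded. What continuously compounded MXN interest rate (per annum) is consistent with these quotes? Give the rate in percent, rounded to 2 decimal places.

10.37%

T = 8/12 years.
By CIP, F/S equals the MXN-to-SGD growth ratio: 13.8467/13.076 = 1.0589400.
SGD growth factor: e^(0.0178×8/12) = 1.0119374.
That pins the MXN growth at 1.071581.
Take logs: ln 1.071581 / (8/12) = 0.103703, so 10.37%.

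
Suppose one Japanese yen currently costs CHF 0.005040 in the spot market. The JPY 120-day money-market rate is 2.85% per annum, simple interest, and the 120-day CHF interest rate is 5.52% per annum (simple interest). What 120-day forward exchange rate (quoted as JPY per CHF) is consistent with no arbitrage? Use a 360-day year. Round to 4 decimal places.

196.6787

T = 120/360 years.
CHF growth factor: 1 + 0.0552×120/360 = 1.018400.
Growth of 1 JPY over T: 1 + 0.0285×120/360 = 1.009500.
CIP: F = S · (grow CHF)/(grow JPY) = 0.00504 × 1.018400/1.009500 = 0.00508443388 CHF per JPY.
Quoted the other way: 1/0.00508443388 = 196.6787 JPY per CHF.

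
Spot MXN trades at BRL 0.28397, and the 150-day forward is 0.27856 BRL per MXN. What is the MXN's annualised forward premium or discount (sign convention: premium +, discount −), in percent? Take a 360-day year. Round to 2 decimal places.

-4.57%

T = 150/360 years.
(F − S)/S = (0.27856 − 0.28397)/0.28397 = -0.0190513.
Annualise by dividing by T: -0.0190513 / (150/360) = -0.045723 → -4.57%.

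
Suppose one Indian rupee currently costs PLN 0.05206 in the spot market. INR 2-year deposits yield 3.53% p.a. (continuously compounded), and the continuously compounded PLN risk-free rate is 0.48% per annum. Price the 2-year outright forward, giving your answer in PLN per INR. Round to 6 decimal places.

0.048979

T = 2 years.
Growth of 1 PLN over T: e^(0.0048×2) = 1.0096462.
INR growth factor: e^(0.0353×2) = 1.0731519.
So F = 0.05206 × 1.0096462 / 1.0731519 = 0.04897926 (PLN/INR).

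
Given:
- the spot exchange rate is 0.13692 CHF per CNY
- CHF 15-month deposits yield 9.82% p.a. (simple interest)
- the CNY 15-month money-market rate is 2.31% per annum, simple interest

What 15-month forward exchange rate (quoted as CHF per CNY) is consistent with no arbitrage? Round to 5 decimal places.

0.14941

T = 15/12 years.
CHF growth factor: 1 + 0.0982×15/12 = 1.122750.
CNY accumulates by 1 + 0.0231×15/12 = 1.028875.
CIP: F = S · (grow CHF)/(grow CNY) = 0.13692 × 1.122750/1.028875 = 0.1494126 CHF per CNY.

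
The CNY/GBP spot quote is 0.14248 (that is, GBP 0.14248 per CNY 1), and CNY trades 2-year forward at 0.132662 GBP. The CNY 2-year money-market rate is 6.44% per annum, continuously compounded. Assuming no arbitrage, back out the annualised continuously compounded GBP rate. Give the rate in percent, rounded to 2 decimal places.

2.87%

T = 2 years.
By CIP, F/S equals the GBP-to-CNY growth ratio: 0.132662/0.14248 = 0.9310921.
The CNY side grows by e^(0.0644×2) = 1.1374626.
That pins the GBP growth at 1.0590824.
r = ln(1.0590824)/2 = 0.028701 → 2.87%.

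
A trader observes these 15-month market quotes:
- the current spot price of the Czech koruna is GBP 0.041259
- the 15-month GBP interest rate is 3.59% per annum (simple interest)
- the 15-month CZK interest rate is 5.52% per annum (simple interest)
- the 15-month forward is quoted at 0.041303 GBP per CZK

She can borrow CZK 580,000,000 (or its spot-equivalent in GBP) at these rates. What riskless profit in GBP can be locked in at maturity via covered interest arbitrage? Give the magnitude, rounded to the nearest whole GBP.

GBP 604,597

T = 15/12 years.
Invest the CZK and cover forward: 580,000,000 × 1.069000 × 0.041303 = GBP 25,608,686.06.
Convert at spot and invest in GBP: 580,000,000 × 0.041259 × 1.044875 = GBP 25,004,088.62.
The quoted forward overvalues CZK, so borrow GBP, buy CZK at spot, deposit the CZK at 5.52%, and sell the proceeds forward at 0.041303.
The gap between the two covered legs is GBP 604,597.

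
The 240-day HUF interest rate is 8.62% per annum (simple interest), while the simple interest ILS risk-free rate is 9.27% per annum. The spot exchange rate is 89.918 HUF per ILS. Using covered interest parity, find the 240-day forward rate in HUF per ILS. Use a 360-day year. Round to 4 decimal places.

T = 240/360 years.
HUF accumulates by 1 + 0.0862×240/360 = 1.05746667.
ILS growth factor: 1 + 0.0927×240/360 = 1.061800.
Forward (HUF per ILS) = 89.918 × 1.05746667 / 1.061800 = 89.551034.

89.5510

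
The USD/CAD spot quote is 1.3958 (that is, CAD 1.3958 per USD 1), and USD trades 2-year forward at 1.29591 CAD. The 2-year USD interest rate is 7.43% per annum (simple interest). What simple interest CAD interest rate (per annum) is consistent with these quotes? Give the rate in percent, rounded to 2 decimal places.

3.32%

T = 2 years.
By CIP, F/S equals the CAD-to-USD growth ratio: 1.29591/1.3958 = 0.9284353.
USD growth factor: 1 + 0.0743×2 = 1.148600.
Hence g_CAD = 1.0664008.
r = (1.0664008 − 1)/2 = 0.033200 → 3.32%.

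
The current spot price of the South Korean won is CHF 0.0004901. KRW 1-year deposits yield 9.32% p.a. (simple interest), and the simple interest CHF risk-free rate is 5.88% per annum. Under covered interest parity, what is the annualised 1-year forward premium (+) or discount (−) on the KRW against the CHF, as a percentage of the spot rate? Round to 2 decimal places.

T = 1 year.
F = S · g_CHF/g_KRW = 0.0004901 × 1.058800/1.093200 = 0.0004746779.
Annualised premium = (F − S)/S × (1/T) = (0.0004746779 − 0.0004901)/0.0004901 ÷ 1 = -3.15%.

-3.15%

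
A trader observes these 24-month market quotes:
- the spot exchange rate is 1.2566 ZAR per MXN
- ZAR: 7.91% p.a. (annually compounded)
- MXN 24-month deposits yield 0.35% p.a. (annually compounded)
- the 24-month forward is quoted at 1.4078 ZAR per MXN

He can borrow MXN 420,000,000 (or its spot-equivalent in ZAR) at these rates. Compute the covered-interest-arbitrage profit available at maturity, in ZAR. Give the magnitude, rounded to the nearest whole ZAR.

T = 2 years.
Route A — deposit MXN, sell forward: 420,000,000 × 1.00701225 × 1.4078 = ZAR 595,422,175.13.
Route B — convert at spot, deposit ZAR: 420,000,000 × 1.2566 × 1.16445681 = ZAR 614,567,699.53.
The quoted forward undervalues MXN, so borrow MXN, convert to ZAR at spot, deposit the ZAR at 7.91%, and buy MXN forward at 1.4078 to cover the loan.
The gap between the two covered legs is ZAR 19,145,524.

ZAR 19,145,524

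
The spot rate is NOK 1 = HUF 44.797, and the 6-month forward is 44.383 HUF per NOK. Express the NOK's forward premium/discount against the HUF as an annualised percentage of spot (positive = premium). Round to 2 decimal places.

T = 6/12 years.
(F − S)/S = (44.383 − 44.797)/44.797 = -0.0092417.
Annualise by dividing by T: -0.0092417 / (6/12) = -0.018483 → -1.85%.

-1.85%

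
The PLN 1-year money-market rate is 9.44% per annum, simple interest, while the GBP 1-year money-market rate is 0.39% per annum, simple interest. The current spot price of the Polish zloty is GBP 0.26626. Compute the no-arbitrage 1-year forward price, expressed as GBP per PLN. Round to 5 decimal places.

0.24424

T = 1 year.
Growth of 1 GBP over T: 1 + 0.0039×1 = 1.003900.
PLN growth factor: 1 + 0.0944×1 = 1.094400.
So F = 0.26626 × 1.003900 / 1.094400 = 0.2442420 (GBP/PLN).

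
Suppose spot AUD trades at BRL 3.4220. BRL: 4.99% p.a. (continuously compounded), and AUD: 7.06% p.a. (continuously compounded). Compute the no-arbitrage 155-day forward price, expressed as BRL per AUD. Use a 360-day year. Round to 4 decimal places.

3.3916

T = 155/360 years.
BRL accumulates by e^(0.0499×155/360) = 1.0217172.
Growth of 1 AUD over T: e^(0.0706×155/360) = 1.0308639.
So F = 3.422 × 1.0217172 / 1.0308639 = 3.391637 (BRL/AUD).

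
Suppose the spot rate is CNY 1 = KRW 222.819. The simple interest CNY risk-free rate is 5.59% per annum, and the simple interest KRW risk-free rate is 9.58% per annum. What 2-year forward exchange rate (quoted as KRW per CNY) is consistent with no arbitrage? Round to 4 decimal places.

238.8119

T = 2 years.
KRW accumulates by 1 + 0.0958×2 = 1.191600.
CNY accumulates by 1 + 0.0559×2 = 1.111800.
Forward (KRW per CNY) = 222.819 × 1.191600 / 1.111800 = 238.811945.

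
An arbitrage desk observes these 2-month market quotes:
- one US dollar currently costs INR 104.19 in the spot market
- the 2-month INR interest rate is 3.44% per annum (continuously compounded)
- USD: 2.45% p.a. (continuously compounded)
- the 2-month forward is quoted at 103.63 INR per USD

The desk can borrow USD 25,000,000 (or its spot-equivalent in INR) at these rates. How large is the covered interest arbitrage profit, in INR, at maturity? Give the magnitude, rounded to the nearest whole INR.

T = 2/12 years.
Route A — deposit USD, sell forward: 25,000,000 × 1.004091681498 × 103.63 = INR 2,601,350,523.84.
Route B — convert at spot, deposit INR: 25,000,000 × 104.19 × 1.005749800344 = INR 2,619,726,792.45.
The quoted forward undervalues USD, so borrow USD, convert to INR at spot, deposit the INR at 3.44%, and buy USD forward at 103.63 to cover the loan.
Profit = 2,619,726,792.45 − 2,601,350,523.84 = INR 18,376,269.

INR 18,376,269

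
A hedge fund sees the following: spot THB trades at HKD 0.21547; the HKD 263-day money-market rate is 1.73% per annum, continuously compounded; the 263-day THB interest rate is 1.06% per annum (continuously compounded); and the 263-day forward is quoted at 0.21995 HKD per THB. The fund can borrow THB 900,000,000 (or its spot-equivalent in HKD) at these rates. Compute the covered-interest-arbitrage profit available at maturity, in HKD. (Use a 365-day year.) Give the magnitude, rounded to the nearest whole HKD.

HKD 3,117,258

T = 263/365 years.
Route A — deposit THB, sell forward: 900,000,000 × 1.00766705068 × 0.21995 = HKD 199,472,731.02.
Route B — convert at spot, deposit HKD: 900,000,000 × 0.21547 × 1.01254349738 = HKD 196,355,472.64.
The quoted forward overvalues THB, so borrow HKD, buy THB at spot, deposit the THB at 1.06%, and sell the proceeds forward at 0.21995.
Arbitrage profit = |199,472,731.02 − 196,355,472.64| = HKD 3,117,258.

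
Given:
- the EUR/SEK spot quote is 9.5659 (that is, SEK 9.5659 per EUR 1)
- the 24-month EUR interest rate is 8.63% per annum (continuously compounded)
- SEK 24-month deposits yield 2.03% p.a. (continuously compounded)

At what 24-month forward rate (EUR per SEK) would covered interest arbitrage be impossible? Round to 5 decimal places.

0.11929

T = 2 years.
SEK accumulates by e^(0.0203×2) = 1.0414354.
EUR growth factor: e^(0.0863×2) = 1.1883907.
CIP: F = S · (grow SEK)/(grow EUR) = 9.5659 × 1.0414354/1.1883907 = 8.382990 SEK per EUR.
Quoted the other way: 1/8.382990 = 0.11929 EUR per SEK.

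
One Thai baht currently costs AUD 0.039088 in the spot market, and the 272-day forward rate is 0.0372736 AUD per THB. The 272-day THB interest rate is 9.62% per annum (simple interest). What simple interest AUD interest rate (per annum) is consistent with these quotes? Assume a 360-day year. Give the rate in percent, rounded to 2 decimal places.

T = 272/360 years.
By CIP, F/S equals the AUD-to-THB growth ratio: 0.0372736/0.039088 = 0.9535817.
THB growth factor: 1 + 0.0962×272/360 = 1.0726844.
Hence g_AUD = 1.0228922.
(1.0228922 − 1)/T = 0.030299, i.e. 3.03%.

3.03%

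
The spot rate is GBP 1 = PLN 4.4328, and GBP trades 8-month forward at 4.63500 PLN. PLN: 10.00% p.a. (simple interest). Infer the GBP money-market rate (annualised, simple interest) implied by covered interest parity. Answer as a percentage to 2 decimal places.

T = 8/12 years.
CIP gives F = S · g_PLN/g_GBP, so g_PLN/g_GBP = 4.635/4.4328 = 1.0456145.
The PLN side grows by 1 + 0.1000×8/12 = 1.0666667.
Hence g_GBP = 1.0201338.
(1.0201338 − 1)/T = 0.030201, i.e. 3.02%.

3.02%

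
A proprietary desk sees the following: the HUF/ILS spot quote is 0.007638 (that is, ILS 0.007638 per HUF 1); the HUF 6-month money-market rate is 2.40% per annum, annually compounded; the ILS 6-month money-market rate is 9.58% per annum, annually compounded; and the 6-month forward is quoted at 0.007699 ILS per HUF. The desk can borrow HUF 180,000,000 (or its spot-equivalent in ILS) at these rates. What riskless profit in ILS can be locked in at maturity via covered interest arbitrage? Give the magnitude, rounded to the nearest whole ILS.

ILS 36,838

T = 6/12 years.
Invest the HUF and cover forward: 180,000,000 × 1.011928851 × 0.007699 = ILS 1,402,351.24.
Convert at spot and invest in ILS: 180,000,000 × 0.007638 × 1.046804662 = ILS 1,439,188.92.
The quoted forward undervalues HUF, so borrow HUF, convert to ILS at spot, deposit the ILS at 9.58%, and buy HUF forward at 0.007699 to cover the loan.
Arbitrage profit = |1,402,351.24 − 1,439,188.92| = ILS 36,838.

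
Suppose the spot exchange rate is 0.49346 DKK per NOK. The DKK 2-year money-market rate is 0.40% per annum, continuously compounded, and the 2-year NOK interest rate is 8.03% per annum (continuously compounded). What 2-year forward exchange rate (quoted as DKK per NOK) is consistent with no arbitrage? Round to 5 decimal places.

T = 2 years.
DKK accumulates by e^(0.0040×2) = 1.0080321.
NOK growth factor: e^(0.0803×2) = 1.1742152.
So F = 0.49346 × 1.0080321 / 1.1742152 = 0.4236221 (DKK/NOK).

0.42362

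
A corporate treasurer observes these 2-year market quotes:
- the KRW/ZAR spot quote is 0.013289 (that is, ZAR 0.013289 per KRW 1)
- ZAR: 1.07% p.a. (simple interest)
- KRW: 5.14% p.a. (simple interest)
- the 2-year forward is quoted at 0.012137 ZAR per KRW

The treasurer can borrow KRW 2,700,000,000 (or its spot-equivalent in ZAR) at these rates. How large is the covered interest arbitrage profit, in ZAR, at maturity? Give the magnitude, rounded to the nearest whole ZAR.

ZAR 509,493

T = 2 years.
Keep in KRW, deliver into the forward: 2,700,000,000·1.102800·0.012137 = ZAR 36,138,645.72.
Swap to ZAR now, deposit: 2,700,000,000·0.013289·1.021400 = ZAR 36,648,138.42.
The quoted forward undervalues KRW, so borrow KRW, convert to ZAR at spot, deposit the ZAR at 1.07%, and buy KRW forward at 0.012137 to cover the loan.
The gap between the two covered legs is ZAR 509,493.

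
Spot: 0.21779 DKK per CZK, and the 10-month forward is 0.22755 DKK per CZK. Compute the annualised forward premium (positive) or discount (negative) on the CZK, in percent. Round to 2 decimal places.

+5.38%

T = 10/12 years.
Period premium: (0.22755 − 0.21779)/0.21779 = 0.0448138.
Per annum: 0.0448138 / (10/12) = 0.053777 = 5.38%.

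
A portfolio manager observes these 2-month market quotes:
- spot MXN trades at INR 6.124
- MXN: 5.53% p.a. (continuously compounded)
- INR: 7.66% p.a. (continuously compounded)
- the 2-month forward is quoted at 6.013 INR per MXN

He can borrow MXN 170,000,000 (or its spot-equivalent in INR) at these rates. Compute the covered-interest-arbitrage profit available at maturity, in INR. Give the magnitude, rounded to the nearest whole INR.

T = 2/12 years.
Invest the MXN and cover forward: 170,000,000 × 1.009259270928 × 6.013 = INR 1,031,674,919.34.
Convert at spot and invest in INR: 170,000,000 × 6.124 × 1.012848508467 = INR 1,054,456,325.19.
The quoted forward undervalues MXN, so borrow MXN, convert to INR at spot, deposit the INR at 7.66%, and buy MXN forward at 6.013 to cover the loan.
The gap between the two covered legs is INR 22,781,406.

INR 22,781,406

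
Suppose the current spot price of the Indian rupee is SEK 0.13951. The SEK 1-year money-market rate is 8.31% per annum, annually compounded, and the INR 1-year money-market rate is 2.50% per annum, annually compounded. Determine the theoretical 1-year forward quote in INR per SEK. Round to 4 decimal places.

6.7834

T = 1 year.
SEK accumulates by (1 + 0.0831)^1 = 1.083100.
INR accumulates by (1 + 0.0250)^1 = 1.025000.
CIP: F = S · (grow SEK)/(grow INR) = 0.13951 × 1.083100/1.025000 = 0.1474178 SEK per INR.
Quoted the other way: 1/0.1474178 = 6.7834 INR per SEK.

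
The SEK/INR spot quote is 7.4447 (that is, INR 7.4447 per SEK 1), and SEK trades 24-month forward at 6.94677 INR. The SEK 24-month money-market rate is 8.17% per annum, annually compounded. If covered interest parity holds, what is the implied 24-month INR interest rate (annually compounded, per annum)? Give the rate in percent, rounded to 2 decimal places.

4.49%

T = 2 years.
By CIP, F/S equals the INR-to-SEK growth ratio: 6.94677/7.4447 = 0.9331162.
The SEK side grows by (1 + 0.0817)^2 = 1.1700749.
So the INR growth factor = 1.0918158.
r = 1.0918158^(1/2) − 1 = 0.044900 → 4.49%.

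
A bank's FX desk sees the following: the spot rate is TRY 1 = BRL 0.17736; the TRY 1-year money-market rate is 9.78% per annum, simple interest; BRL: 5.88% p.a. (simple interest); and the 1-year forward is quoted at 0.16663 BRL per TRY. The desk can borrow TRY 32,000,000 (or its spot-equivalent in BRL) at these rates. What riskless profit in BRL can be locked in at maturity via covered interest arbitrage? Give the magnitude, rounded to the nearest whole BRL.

T = 1 year.
Route A — deposit TRY, sell forward: 32,000,000 × 1.097800 × 0.16663 = BRL 5,853,645.25.
Route B — convert at spot, deposit BRL: 32,000,000 × 0.17736 × 1.058800 = BRL 6,009,240.58.
The quoted forward undervalues TRY, so borrow TRY, convert to BRL at spot, deposit the BRL at 5.88%, and buy TRY forward at 0.16663 to cover the loan.
Arbitrage profit = |5,853,645.25 − 6,009,240.58| = BRL 155,595.

BRL 155,595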